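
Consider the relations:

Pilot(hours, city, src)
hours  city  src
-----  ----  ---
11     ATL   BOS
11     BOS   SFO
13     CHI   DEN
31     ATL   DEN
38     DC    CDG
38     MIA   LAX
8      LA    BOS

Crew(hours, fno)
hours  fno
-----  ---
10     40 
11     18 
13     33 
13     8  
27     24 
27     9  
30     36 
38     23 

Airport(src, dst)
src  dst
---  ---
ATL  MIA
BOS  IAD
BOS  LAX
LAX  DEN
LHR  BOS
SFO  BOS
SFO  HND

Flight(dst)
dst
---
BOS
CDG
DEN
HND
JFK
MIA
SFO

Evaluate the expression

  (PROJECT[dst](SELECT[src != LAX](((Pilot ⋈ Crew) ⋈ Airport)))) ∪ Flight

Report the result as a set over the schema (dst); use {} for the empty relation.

{BOS, CDG, DEN, HND, IAD, JFK, LAX, MIA, SFO}

Joining Pilot and Crew on hours yields {(11, ATL, BOS, 18), (11, BOS, SFO, 18), (13, CHI, DEN, 33), (13, CHI, DEN, 8), (38, DC, CDG, 23), (38, MIA, LAX, 23)}.
Joining (Pilot ⋈ Crew) and Airport on src yields {(11, ATL, BOS, 18, IAD), (11, ATL, BOS, 18, LAX), (11, BOS, SFO, 18, BOS), (11, BOS, SFO, 18, HND), (38, MIA, LAX, 23, DEN)}.
Filtering on src != LAX leaves {(11, ATL, BOS, 18, IAD), (11, ATL, BOS, 18, LAX), (11, BOS, SFO, 18, BOS), (11, BOS, SFO, 18, HND)}.
π_{dst} gives {BOS, HND, IAD, LAX}.
Taking the union: {BOS, CDG, DEN, HND, IAD, JFK, LAX, MIA, SFO}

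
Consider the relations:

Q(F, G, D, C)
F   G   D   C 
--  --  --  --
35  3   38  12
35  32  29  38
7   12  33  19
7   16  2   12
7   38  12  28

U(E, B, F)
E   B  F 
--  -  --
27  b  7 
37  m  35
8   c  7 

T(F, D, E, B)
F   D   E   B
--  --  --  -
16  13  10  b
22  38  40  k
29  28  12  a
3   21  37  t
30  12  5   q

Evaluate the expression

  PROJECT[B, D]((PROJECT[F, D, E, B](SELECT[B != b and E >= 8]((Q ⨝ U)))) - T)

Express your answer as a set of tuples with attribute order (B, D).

{(c, 12), (c, 2), (c, 33), (m, 29), (m, 38)}

Joining Q and U on F yields {(35, 3, 38, 12, 37, m), (35, 32, 29, 38, 37, m), (7, 12, 33, 19, 27, b), (7, 12, 33, 19, 8, c), (7, 16, 2, 12, 27, b), (7, 16, 2, 12, 8, c), (7, 38, 12, 28, 27, b), (7, 38, 12, 28, 8, c)}.
Selection B != b and E >= 8: {(35, 3, 38, 12, 37, m), (35, 32, 29, 38, 37, m), (7, 12, 33, 19, 8, c), (7, 16, 2, 12, 8, c), (7, 38, 12, 28, 8, c)}
π_{F, D, E, B} gives {(35, 29, 37, m), (35, 38, 37, m), (7, 12, 8, c), (7, 2, 8, c), (7, 33, 8, c)}.
Taking the difference: {(35, 29, 37, m), (35, 38, 37, m), (7, 12, 8, c), (7, 2, 8, c), (7, 33, 8, c)}
π_{B, D} gives {(c, 12), (c, 2), (c, 33), (m, 29), (m, 38)}.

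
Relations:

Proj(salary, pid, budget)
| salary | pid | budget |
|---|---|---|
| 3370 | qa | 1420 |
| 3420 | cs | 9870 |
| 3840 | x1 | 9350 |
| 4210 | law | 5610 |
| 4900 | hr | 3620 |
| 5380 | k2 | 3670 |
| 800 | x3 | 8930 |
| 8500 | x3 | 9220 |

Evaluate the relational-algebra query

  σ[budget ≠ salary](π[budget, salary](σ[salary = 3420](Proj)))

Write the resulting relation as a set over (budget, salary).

Apply σ_{salary = 3420}; surviving tuples: {(3420, cs, 9870)}
Projecting to budget, salary: {(9870, 3420)}
Apply σ_{budget ≠ salary}; surviving tuples: {(9870, 3420)}

{(9870, 3420)}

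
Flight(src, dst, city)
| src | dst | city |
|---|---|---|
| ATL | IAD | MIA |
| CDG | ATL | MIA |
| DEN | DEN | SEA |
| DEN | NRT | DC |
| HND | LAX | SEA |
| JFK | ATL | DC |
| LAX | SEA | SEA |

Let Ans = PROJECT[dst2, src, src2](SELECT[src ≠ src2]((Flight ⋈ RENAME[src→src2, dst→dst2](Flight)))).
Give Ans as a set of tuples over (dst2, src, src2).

{(ATL, ATL, CDG), (ATL, DEN, JFK), (DEN, HND, DEN), (DEN, LAX, DEN), (IAD, CDG, ATL), (LAX, DEN, HND), (LAX, LAX, HND), (NRT, JFK, DEN), (SEA, DEN, LAX), (SEA, HND, LAX)}

ρ[src→src2, dst→dst2]: schema becomes (src2, dst2, city); tuples unchanged.
Flight ⋈ RENAME[src→src2, dst→dst2](Flight) (natural join on city): {(ATL, IAD, MIA, ATL, IAD), (ATL, IAD, MIA, CDG, ATL), (CDG, ATL, MIA, ATL, IAD), (CDG, ATL, MIA, CDG, ATL), (DEN, DEN, SEA, DEN, DEN), (DEN, DEN, SEA, HND, LAX), (DEN, DEN, SEA, LAX, SEA), (DEN, NRT, DC, DEN, NRT), (DEN, NRT, DC, JFK, ATL), (HND, LAX, SEA, DEN, DEN), (HND, LAX, SEA, HND, LAX), (HND, LAX, SEA, LAX, SEA), (JFK, ATL, DC, DEN, NRT), (JFK, ATL, DC, JFK, ATL), (LAX, SEA, SEA, DEN, DEN), (LAX, SEA, SEA, HND, LAX), (LAX, SEA, SEA, LAX, SEA)}
Apply σ_{src ≠ src2}; surviving tuples: {(ATL, IAD, MIA, CDG, ATL), (CDG, ATL, MIA, ATL, IAD), (DEN, DEN, SEA, HND, LAX), (DEN, DEN, SEA, LAX, SEA), (DEN, NRT, DC, JFK, ATL), (HND, LAX, SEA, DEN, DEN), (HND, LAX, SEA, LAX, SEA), (JFK, ATL, DC, DEN, NRT), (LAX, SEA, SEA, DEN, DEN), (LAX, SEA, SEA, HND, LAX)}
π_{dst2, src, src2} gives {(ATL, ATL, CDG), (ATL, DEN, JFK), (DEN, HND, DEN), (DEN, LAX, DEN), (IAD, CDG, ATL), (LAX, DEN, HND), (LAX, LAX, HND), (NRT, JFK, DEN), (SEA, DEN, LAX), (SEA, HND, LAX)}.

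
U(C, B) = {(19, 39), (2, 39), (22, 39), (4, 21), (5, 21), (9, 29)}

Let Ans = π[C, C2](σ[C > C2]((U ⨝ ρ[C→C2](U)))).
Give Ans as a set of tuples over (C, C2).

{(19, 2), (22, 19), (22, 2), (5, 4)}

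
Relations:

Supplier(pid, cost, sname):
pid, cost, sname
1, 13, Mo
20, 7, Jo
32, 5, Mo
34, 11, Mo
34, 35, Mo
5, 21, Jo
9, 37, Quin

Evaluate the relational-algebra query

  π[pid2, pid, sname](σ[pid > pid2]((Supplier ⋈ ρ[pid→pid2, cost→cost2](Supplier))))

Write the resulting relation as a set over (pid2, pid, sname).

{(1, 32, Mo), (1, 34, Mo), (32, 34, Mo), (5, 20, Jo)}

ρ[pid→pid2, cost→cost2]: schema becomes (pid2, cost2, sname); tuples unchanged.
Joining Supplier and ρ[pid→pid2, cost→cost2](Supplier) on sname yields {(1, 13, Mo, 1, 13), (1, 13, Mo, 32, 5), (1, 13, Mo, 34, 11), (1, 13, Mo, 34, 35), (20, 7, Jo, 20, 7), (20, 7, Jo, 5, 21), (32, 5, Mo, 1, 13), (32, 5, Mo, 32, 5), (32, 5, Mo, 34, 11), (32, 5, Mo, 34, 35), (34, 11, Mo, 1, 13), (34, 11, Mo, 32, 5), (34, 11, Mo, 34, 11), (34, 11, Mo, 34, 35), (34, 35, Mo, 1, 13), (34, 35, Mo, 32, 5), (34, 35, Mo, 34, 11), (34, 35, Mo, 34, 35), (5, 21, Jo, 20, 7), (5, 21, Jo, 5, 21), (9, 37, Quin, 9, 37)}.
Filtering on pid > pid2 leaves {(20, 7, Jo, 5, 21), (32, 5, Mo, 1, 13), (34, 11, Mo, 1, 13), (34, 11, Mo, 32, 5), (34, 35, Mo, 1, 13), (34, 35, Mo, 32, 5)}.
π_{pid2, pid, sname} gives {(1, 32, Mo), (1, 34, Mo), (32, 34, Mo), (5, 20, Jo)} (2 duplicate(s) eliminated).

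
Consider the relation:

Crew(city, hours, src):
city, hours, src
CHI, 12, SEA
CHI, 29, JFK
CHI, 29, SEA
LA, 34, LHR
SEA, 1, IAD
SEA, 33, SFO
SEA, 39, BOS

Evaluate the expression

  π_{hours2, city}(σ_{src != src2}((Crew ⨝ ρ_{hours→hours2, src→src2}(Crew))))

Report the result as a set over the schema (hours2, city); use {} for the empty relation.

{(1, SEA), (12, CHI), (29, CHI), (33, SEA), (39, SEA)}

ρ[hours→hours2, src→src2]: schema becomes (city, hours2, src2); tuples unchanged.
Natural join on city: {(CHI, 12, SEA, 12, SEA), (CHI, 12, SEA, 29, JFK), (CHI, 12, SEA, 29, SEA), (CHI, 29, JFK, 12, SEA), (CHI, 29, JFK, 29, JFK), (CHI, 29, JFK, 29, SEA), (CHI, 29, SEA, 12, SEA), (CHI, 29, SEA, 29, JFK), (CHI, 29, SEA, 29, SEA), (LA, 34, LHR, 34, LHR), (SEA, 1, IAD, 1, IAD), (SEA, 1, IAD, 33, SFO), (SEA, 1, IAD, 39, BOS), (SEA, 33, SFO, 1, IAD), (SEA, 33, SFO, 33, SFO), (SEA, 33, SFO, 39, BOS), (SEA, 39, BOS, 1, IAD), (SEA, 39, BOS, 33, SFO), (SEA, 39, BOS, 39, BOS)}
Apply σ_{src != src2}; surviving tuples: {(CHI, 12, SEA, 29, JFK), (CHI, 29, JFK, 12, SEA), (CHI, 29, JFK, 29, SEA), (CHI, 29, SEA, 29, JFK), (SEA, 1, IAD, 33, SFO), (SEA, 1, IAD, 39, BOS), (SEA, 33, SFO, 1, IAD), (SEA, 33, SFO, 39, BOS), (SEA, 39, BOS, 1, IAD), (SEA, 39, BOS, 33, SFO)}
π_{hours2, city} gives {(1, SEA), (12, CHI), (29, CHI), (33, SEA), (39, SEA)} (5 duplicate(s) eliminated).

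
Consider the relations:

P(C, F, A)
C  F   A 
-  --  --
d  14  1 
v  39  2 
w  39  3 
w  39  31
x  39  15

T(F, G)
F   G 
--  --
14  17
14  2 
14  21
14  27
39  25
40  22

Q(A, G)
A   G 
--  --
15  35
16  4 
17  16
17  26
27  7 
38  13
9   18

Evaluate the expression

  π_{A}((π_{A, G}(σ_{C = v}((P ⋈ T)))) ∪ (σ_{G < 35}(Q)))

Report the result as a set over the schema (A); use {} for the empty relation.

Natural join on F: {(d, 14, 1, 17), (d, 14, 1, 2), (d, 14, 1, 21), (d, 14, 1, 27), (v, 39, 2, 25), (w, 39, 3, 25), (w, 39, 31, 25), (x, 39, 15, 25)}
σ[C = v]: keep tuples satisfying C = v → {(v, 39, 2, 25)}
Keep only column(s) A, G: {(2, 25)}
σ[G < 35]: keep tuples satisfying G < 35 → {(16, 4), (17, 16), (17, 26), (27, 7), (38, 13), (9, 18)}
Set union of the two operands is {(16, 4), (17, 16), (17, 26), (2, 25), (27, 7), (38, 13), (9, 18)}.
Keep only column(s) A (1 duplicate(s) eliminated): {16, 17, 2, 27, 38, 9}

{16, 17, 2, 27, 38, 9}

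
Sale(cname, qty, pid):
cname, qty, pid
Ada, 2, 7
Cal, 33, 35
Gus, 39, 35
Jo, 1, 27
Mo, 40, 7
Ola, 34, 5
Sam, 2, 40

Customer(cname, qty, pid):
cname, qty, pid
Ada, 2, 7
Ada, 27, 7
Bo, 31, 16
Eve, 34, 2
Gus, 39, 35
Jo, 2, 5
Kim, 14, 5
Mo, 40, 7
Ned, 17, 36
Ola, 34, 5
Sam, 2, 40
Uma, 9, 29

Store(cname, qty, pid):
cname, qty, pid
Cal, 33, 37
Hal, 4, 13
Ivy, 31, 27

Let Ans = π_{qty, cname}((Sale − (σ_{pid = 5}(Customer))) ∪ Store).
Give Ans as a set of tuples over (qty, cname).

Filtering on pid = 5 leaves {(Jo, 2, 5), (Kim, 14, 5), (Ola, 34, 5)}.
Taking the difference: {(Ada, 2, 7), (Cal, 33, 35), (Gus, 39, 35), (Jo, 1, 27), (Mo, 40, 7), (Sam, 2, 40)}
Taking the union: {(Ada, 2, 7), (Cal, 33, 35), (Cal, 33, 37), (Gus, 39, 35), (Hal, 4, 13), (Ivy, 31, 27), (Jo, 1, 27), (Mo, 40, 7), (Sam, 2, 40)}
π[qty, cname]: project onto (qty, cname) (1 duplicate(s) eliminated) → {(1, Jo), (2, Ada), (2, Sam), (31, Ivy), (33, Cal), (39, Gus), (4, Hal), (40, Mo)}

{(1, Jo), (2, Ada), (2, Sam), (31, Ivy), (33, Cal), (39, Gus), (4, Hal), (40, Mo)}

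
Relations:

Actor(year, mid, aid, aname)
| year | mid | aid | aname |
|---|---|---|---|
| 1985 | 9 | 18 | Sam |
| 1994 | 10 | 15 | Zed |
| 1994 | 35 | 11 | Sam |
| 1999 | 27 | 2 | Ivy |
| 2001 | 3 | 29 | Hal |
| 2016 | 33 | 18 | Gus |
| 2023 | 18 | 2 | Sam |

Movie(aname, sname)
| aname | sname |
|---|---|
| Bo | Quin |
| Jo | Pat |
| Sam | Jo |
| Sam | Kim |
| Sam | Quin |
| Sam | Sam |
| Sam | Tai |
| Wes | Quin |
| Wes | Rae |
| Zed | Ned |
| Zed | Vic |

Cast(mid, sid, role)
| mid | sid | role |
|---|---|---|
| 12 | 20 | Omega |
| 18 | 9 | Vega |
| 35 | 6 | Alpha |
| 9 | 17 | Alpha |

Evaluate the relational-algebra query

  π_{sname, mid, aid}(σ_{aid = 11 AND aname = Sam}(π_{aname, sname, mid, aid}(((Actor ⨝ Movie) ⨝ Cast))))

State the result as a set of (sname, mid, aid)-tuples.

{(Jo, 35, 11), (Kim, 35, 11), (Quin, 35, 11), (Sam, 35, 11), (Tai, 35, 11)}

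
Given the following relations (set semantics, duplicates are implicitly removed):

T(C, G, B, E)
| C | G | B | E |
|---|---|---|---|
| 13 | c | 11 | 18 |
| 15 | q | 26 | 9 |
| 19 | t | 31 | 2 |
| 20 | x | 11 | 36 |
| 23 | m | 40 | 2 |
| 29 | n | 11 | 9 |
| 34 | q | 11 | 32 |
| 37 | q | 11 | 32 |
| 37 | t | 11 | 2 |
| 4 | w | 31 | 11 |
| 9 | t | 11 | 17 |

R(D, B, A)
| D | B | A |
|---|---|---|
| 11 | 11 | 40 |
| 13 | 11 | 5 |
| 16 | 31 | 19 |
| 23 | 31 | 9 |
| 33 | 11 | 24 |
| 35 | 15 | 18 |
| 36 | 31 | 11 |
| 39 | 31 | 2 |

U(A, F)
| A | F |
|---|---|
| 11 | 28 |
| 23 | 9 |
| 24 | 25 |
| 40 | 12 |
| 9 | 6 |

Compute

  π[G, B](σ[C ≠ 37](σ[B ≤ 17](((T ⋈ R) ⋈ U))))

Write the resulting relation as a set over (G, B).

{(c, 11), (n, 11), (q, 11), (t, 11), (x, 11)}

Natural join on B: {(13, c, 11, 18, 11, 40), (13, c, 11, 18, 13, 5), (13, c, 11, 18, 33, 24), (19, t, 31, 2, 16, 19), (19, t, 31, 2, 23, 9), (19, t, 31, 2, 36, 11), (19, t, 31, 2, 39, 2), (20, x, 11, 36, 11, 40), (20, x, 11, 36, 13, 5), (20, x, 11, 36, 33, 24), (29, n, 11, 9, 11, 40), (29, n, 11, 9, 13, 5), (29, n, 11, 9, 33, 24), (34, q, 11, 32, 11, 40), (34, q, 11, 32, 13, 5), (34, q, 11, 32, 33, 24), (37, q, 11, 32, 11, 40), (37, q, 11, 32, 13, 5), (37, q, 11, 32, 33, 24), (37, t, 11, 2, 11, 40), (37, t, 11, 2, 13, 5), (37, t, 11, 2, 33, 24), (4, w, 31, 11, 16, 19), (4, w, 31, 11, 23, 9), (4, w, 31, 11, 36, 11), (4, w, 31, 11, 39, 2), (9, t, 11, 17, 11, 40), (9, t, 11, 17, 13, 5), (9, t, 11, 17, 33, 24)}
Natural join on A: {(13, c, 11, 18, 11, 40, 12), (13, c, 11, 18, 33, 24, 25), (19, t, 31, 2, 23, 9, 6), (19, t, 31, 2, 36, 11, 28), (20, x, 11, 36, 11, 40, 12), (20, x, 11, 36, 33, 24, 25), (29, n, 11, 9, 11, 40, 12), (29, n, 11, 9, 33, 24, 25), (34, q, 11, 32, 11, 40, 12), (34, q, 11, 32, 33, 24, 25), (37, q, 11, 32, 11, 40, 12), (37, q, 11, 32, 33, 24, 25), (37, t, 11, 2, 11, 40, 12), (37, t, 11, 2, 33, 24, 25), (4, w, 31, 11, 23, 9, 6), (4, w, 31, 11, 36, 11, 28), (9, t, 11, 17, 11, 40, 12), (9, t, 11, 17, 33, 24, 25)}
Selection B ≤ 17: {(13, c, 11, 18, 11, 40, 12), (13, c, 11, 18, 33, 24, 25), (20, x, 11, 36, 11, 40, 12), (20, x, 11, 36, 33, 24, 25), (29, n, 11, 9, 11, 40, 12), (29, n, 11, 9, 33, 24, 25), (34, q, 11, 32, 11, 40, 12), (34, q, 11, 32, 33, 24, 25), (37, q, 11, 32, 11, 40, 12), (37, q, 11, 32, 33, 24, 25), (37, t, 11, 2, 11, 40, 12), (37, t, 11, 2, 33, 24, 25), (9, t, 11, 17, 11, 40, 12), (9, t, 11, 17, 33, 24, 25)}
Selection C ≠ 37: {(13, c, 11, 18, 11, 40, 12), (13, c, 11, 18, 33, 24, 25), (20, x, 11, 36, 11, 40, 12), (20, x, 11, 36, 33, 24, 25), (29, n, 11, 9, 11, 40, 12), (29, n, 11, 9, 33, 24, 25), (34, q, 11, 32, 11, 40, 12), (34, q, 11, 32, 33, 24, 25), (9, t, 11, 17, 11, 40, 12), (9, t, 11, 17, 33, 24, 25)}
Projecting to G, B (5 duplicate(s) eliminated): {(c, 11), (n, 11), (q, 11), (t, 11), (x, 11)}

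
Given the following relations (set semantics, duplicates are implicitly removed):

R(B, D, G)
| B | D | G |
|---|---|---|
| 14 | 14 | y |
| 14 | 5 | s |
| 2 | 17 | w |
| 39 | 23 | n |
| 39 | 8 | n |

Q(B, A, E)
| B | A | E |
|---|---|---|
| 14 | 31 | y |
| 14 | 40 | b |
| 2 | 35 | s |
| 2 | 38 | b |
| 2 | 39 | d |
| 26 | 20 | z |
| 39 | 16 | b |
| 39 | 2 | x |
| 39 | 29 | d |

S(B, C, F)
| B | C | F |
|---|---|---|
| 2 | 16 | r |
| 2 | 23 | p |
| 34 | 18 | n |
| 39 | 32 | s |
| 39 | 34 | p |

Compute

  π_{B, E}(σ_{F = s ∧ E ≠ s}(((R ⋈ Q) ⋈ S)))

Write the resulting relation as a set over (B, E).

{(39, b), (39, d), (39, x)}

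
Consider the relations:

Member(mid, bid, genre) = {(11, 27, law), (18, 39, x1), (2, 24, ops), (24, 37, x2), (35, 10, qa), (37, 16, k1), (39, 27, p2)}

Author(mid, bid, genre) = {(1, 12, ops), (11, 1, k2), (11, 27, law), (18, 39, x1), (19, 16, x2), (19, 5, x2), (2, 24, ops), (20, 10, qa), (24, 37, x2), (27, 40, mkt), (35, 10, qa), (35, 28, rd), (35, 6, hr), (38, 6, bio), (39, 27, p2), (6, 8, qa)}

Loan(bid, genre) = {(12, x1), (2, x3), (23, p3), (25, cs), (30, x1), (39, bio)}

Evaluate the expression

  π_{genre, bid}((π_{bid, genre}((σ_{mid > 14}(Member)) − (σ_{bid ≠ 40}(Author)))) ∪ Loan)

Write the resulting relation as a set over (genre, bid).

{(bio, 39), (cs, 25), (k1, 16), (p3, 23), (x1, 12), (x1, 30), (x3, 2)}

Filtering on mid > 14 leaves {(18, 39, x1), (24, 37, x2), (35, 10, qa), (37, 16, k1), (39, 27, p2)}.
Filtering on bid ≠ 40 leaves {(1, 12, ops), (11, 1, k2), (11, 27, law), (18, 39, x1), (19, 16, x2), (19, 5, x2), (2, 24, ops), (20, 10, qa), (24, 37, x2), (35, 10, qa), (35, 28, rd), (35, 6, hr), (38, 6, bio), (39, 27, p2), (6, 8, qa)}.
Difference: {(18, 39, x1), (24, 37, x2), (35, 10, qa), (37, 16, k1), (39, 27, p2)} with {(1, 12, ops), (11, 1, k2), (11, 27, law), (18, 39, x1), (19, 16, x2), (19, 5, x2), (2, 24, ops), (20, 10, qa), (24, 37, x2), (35, 10, qa), (35, 28, rd), (35, 6, hr), (38, 6, bio), (39, 27, p2), (6, 8, qa)} → {(37, 16, k1)}
π[bid, genre]: project onto (bid, genre) → {(16, k1)}
Union: {(16, k1)} with {(12, x1), (2, x3), (23, p3), (25, cs), (30, x1), (39, bio)} → {(12, x1), (16, k1), (2, x3), (23, p3), (25, cs), (30, x1), (39, bio)}
π[genre, bid]: project onto (genre, bid) → {(bio, 39), (cs, 25), (k1, 16), (p3, 23), (x1, 12), (x1, 30), (x3, 2)}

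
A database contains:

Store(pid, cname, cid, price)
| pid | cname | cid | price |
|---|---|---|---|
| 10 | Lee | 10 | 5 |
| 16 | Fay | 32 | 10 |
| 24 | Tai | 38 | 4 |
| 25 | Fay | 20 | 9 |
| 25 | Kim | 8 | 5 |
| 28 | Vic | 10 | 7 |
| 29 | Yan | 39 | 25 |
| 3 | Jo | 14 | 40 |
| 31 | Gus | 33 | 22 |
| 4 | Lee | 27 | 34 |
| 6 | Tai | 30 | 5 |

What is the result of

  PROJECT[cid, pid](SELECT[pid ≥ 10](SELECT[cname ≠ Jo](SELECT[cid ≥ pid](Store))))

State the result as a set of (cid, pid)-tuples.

{(10, 10), (32, 16), (33, 31), (38, 24), (39, 29)}

Filtering on cid ≥ pid leaves {(10, Lee, 10, 5), (16, Fay, 32, 10), (24, Tai, 38, 4), (29, Yan, 39, 25), (3, Jo, 14, 40), (31, Gus, 33, 22), (4, Lee, 27, 34), (6, Tai, 30, 5)}.
Filtering on cname ≠ Jo leaves {(10, Lee, 10, 5), (16, Fay, 32, 10), (24, Tai, 38, 4), (29, Yan, 39, 25), (31, Gus, 33, 22), (4, Lee, 27, 34), (6, Tai, 30, 5)}.
Filtering on pid ≥ 10 leaves {(10, Lee, 10, 5), (16, Fay, 32, 10), (24, Tai, 38, 4), (29, Yan, 39, 25), (31, Gus, 33, 22)}.
π_{cid, pid} gives {(10, 10), (32, 16), (33, 31), (38, 24), (39, 29)}.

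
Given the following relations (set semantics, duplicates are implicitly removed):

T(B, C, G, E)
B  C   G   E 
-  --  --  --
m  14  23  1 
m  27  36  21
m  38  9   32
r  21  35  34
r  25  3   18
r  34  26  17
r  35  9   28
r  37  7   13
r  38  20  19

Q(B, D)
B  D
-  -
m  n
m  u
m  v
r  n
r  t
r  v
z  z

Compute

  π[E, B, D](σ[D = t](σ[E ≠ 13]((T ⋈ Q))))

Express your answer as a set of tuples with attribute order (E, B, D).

{(17, r, t), (18, r, t), (19, r, t), (28, r, t), (34, r, t)}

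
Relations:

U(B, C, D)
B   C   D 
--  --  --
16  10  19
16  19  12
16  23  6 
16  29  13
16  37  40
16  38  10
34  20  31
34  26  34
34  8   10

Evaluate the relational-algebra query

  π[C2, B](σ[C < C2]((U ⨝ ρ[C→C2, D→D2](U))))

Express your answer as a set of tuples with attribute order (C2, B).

ρ[C→C2, D→D2]: schema becomes (B, C2, D2); tuples unchanged.
Joining U and ρ[C→C2, D→D2](U) on B yields {(16, 10, 19, 10, 19), (16, 10, 19, 19, 12), (16, 10, 19, 23, 6), (16, 10, 19, 29, 13), (16, 10, 19, 37, 40), (16, 10, 19, 38, 10), (16, 19, 12, 10, 19), (16, 19, 12, 19, 12), (16, 19, 12, 23, 6), (16, 19, 12, 29, 13), (16, 19, 12, 37, 40), (16, 19, 12, 38, 10), (16, 23, 6, 10, 19), (16, 23, 6, 19, 12), (16, 23, 6, 23, 6), (16, 23, 6, 29, 13), (16, 23, 6, 37, 40), (16, 23, 6, 38, 10), (16, 29, 13, 10, 19), (16, 29, 13, 19, 12), (16, 29, 13, 23, 6), (16, 29, 13, 29, 13), (16, 29, 13, 37, 40), (16, 29, 13, 38, 10), (16, 37, 40, 10, 19), (16, 37, 40, 19, 12), (16, 37, 40, 23, 6), (16, 37, 40, 29, 13), (16, 37, 40, 37, 40), (16, 37, 40, 38, 10), (16, 38, 10, 10, 19), (16, 38, 10, 19, 12), (16, 38, 10, 23, 6), (16, 38, 10, 29, 13), (16, 38, 10, 37, 40), (16, 38, 10, 38, 10), (34, 20, 31, 20, 31), (34, 20, 31, 26, 34), (34, 20, 31, 8, 10), (34, 26, 34, 20, 31), (34, 26, 34, 26, 34), (34, 26, 34, 8, 10), (34, 8, 10, 20, 31), (34, 8, 10, 26, 34), (34, 8, 10, 8, 10)}.
Filtering on C < C2 leaves {(16, 10, 19, 19, 12), (16, 10, 19, 23, 6), (16, 10, 19, 29, 13), (16, 10, 19, 37, 40), (16, 10, 19, 38, 10), (16, 19, 12, 23, 6), (16, 19, 12, 29, 13), (16, 19, 12, 37, 40), (16, 19, 12, 38, 10), (16, 23, 6, 29, 13), (16, 23, 6, 37, 40), (16, 23, 6, 38, 10), (16, 29, 13, 37, 40), (16, 29, 13, 38, 10), (16, 37, 40, 38, 10), (34, 20, 31, 26, 34), (34, 8, 10, 20, 31), (34, 8, 10, 26, 34)}.
π[C2, B]: project onto (C2, B) (11 duplicate(s) eliminated) → {(19, 16), (20, 34), (23, 16), (26, 34), (29, 16), (37, 16), (38, 16)}

{(19, 16), (20, 34), (23, 16), (26, 34), (29, 16), (37, 16), (38, 16)}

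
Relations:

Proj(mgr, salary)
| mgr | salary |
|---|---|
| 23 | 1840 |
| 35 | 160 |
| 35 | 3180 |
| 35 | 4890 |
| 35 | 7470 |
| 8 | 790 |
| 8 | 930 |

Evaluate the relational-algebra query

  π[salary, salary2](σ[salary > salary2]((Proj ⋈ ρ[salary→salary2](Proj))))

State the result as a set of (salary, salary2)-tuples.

ρ[salary→salary2]: schema becomes (mgr, salary2); tuples unchanged.
Natural join on mgr: {(23, 1840, 1840), (35, 160, 160), (35, 160, 3180), (35, 160, 4890), (35, 160, 7470), (35, 3180, 160), (35, 3180, 3180), (35, 3180, 4890), (35, 3180, 7470), (35, 4890, 160), (35, 4890, 3180), (35, 4890, 4890), (35, 4890, 7470), (35, 7470, 160), (35, 7470, 3180), (35, 7470, 4890), (35, 7470, 7470), (8, 790, 790), (8, 790, 930), (8, 930, 790), (8, 930, 930)}
Selection salary > salary2: {(35, 3180, 160), (35, 4890, 160), (35, 4890, 3180), (35, 7470, 160), (35, 7470, 3180), (35, 7470, 4890), (8, 930, 790)}
π_{salary, salary2} gives {(3180, 160), (4890, 160), (4890, 3180), (7470, 160), (7470, 3180), (7470, 4890), (930, 790)}.

{(3180, 160), (4890, 160), (4890, 3180), (7470, 160), (7470, 3180), (7470, 4890), (930, 790)}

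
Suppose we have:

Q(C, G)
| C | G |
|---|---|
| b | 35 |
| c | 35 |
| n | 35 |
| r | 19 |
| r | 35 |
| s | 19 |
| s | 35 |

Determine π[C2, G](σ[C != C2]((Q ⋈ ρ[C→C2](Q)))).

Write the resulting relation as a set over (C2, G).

ρ[C→C2]: schema becomes (C2, G); tuples unchanged.
Natural join on G: {(b, 35, b), (b, 35, c), (b, 35, n), (b, 35, r), (b, 35, s), (c, 35, b), (c, 35, c), (c, 35, n), (c, 35, r), (c, 35, s), (n, 35, b), (n, 35, c), (n, 35, n), (n, 35, r), (n, 35, s), (r, 19, r), (r, 19, s), (r, 35, b), (r, 35, c), (r, 35, n), (r, 35, r), (r, 35, s), (s, 19, r), (s, 19, s), (s, 35, b), (s, 35, c), (s, 35, n), (s, 35, r), (s, 35, s)}
Selection C != C2: {(b, 35, c), (b, 35, n), (b, 35, r), (b, 35, s), (c, 35, b), (c, 35, n), (c, 35, r), (c, 35, s), (n, 35, b), (n, 35, c), (n, 35, r), (n, 35, s), (r, 19, s), (r, 35, b), (r, 35, c), (r, 35, n), (r, 35, s), (s, 19, r), (s, 35, b), (s, 35, c), (s, 35, n), (s, 35, r)}
Keep only column(s) C2, G (15 duplicate(s) eliminated): {(b, 35), (c, 35), (n, 35), (r, 19), (r, 35), (s, 19), (s, 35)}

{(b, 35), (c, 35), (n, 35), (r, 19), (r, 35), (s, 19), (s, 35)}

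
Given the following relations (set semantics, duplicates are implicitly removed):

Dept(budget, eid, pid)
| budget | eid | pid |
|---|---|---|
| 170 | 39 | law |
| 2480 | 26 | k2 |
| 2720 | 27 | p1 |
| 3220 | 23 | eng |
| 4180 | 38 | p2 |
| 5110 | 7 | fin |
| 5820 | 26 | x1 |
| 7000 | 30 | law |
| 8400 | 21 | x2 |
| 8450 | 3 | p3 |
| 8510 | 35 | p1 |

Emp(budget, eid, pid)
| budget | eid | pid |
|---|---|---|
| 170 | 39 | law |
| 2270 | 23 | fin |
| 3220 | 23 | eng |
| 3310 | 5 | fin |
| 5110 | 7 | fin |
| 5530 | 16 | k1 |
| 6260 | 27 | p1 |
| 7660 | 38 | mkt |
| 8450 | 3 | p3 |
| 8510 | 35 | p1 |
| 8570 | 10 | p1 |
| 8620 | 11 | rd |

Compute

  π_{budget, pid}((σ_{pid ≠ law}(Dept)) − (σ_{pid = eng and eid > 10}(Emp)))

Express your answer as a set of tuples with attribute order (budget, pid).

{(2480, k2), (2720, p1), (4180, p2), (5110, fin), (5820, x1), (8400, x2), (8450, p3), (8510, p1)}

Selection pid ≠ law: {(2480, 26, k2), (2720, 27, p1), (3220, 23, eng), (4180, 38, p2), (5110, 7, fin), (5820, 26, x1), (8400, 21, x2), (8450, 3, p3), (8510, 35, p1)}
Selection pid = eng and eid > 10: {(3220, 23, eng)}
Difference: {(2480, 26, k2), (2720, 27, p1), (3220, 23, eng), (4180, 38, p2), (5110, 7, fin), (5820, 26, x1), (8400, 21, x2), (8450, 3, p3), (8510, 35, p1)} with {(3220, 23, eng)} → {(2480, 26, k2), (2720, 27, p1), (4180, 38, p2), (5110, 7, fin), (5820, 26, x1), (8400, 21, x2), (8450, 3, p3), (8510, 35, p1)}
π[budget, pid]: project onto (budget, pid) → {(2480, k2), (2720, p1), (4180, p2), (5110, fin), (5820, x1), (8400, x2), (8450, p3), (8510, p1)}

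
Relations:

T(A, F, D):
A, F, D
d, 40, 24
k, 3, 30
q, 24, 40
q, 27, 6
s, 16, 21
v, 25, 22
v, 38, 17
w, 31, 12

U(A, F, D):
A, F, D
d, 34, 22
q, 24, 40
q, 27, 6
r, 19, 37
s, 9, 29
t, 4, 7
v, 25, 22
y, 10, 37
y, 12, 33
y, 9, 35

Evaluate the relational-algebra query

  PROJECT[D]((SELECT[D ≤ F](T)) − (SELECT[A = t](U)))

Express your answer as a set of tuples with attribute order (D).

Filtering on D ≤ F leaves {(d, 40, 24), (q, 27, 6), (v, 25, 22), (v, 38, 17), (w, 31, 12)}.
Filtering on A = t leaves {(t, 4, 7)}.
Set difference of the two operands is {(d, 40, 24), (q, 27, 6), (v, 25, 22), (v, 38, 17), (w, 31, 12)}.
π_{D} gives {12, 17, 22, 24, 6}.

{12, 17, 22, 24, 6}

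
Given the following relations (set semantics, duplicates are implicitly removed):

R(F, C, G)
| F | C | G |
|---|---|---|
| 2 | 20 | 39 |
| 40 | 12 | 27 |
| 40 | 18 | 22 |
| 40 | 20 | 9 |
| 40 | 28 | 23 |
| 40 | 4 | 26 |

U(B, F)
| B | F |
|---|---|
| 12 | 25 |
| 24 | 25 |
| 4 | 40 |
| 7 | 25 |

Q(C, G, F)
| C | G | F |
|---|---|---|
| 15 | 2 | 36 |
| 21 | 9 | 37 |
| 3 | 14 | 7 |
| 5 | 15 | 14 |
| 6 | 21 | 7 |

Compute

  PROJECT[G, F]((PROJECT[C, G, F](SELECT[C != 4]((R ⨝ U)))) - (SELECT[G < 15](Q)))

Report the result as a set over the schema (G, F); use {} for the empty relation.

Natural join on F: {(40, 12, 27, 4), (40, 18, 22, 4), (40, 20, 9, 4), (40, 28, 23, 4), (40, 4, 26, 4)}
Filtering on C != 4 leaves {(40, 12, 27, 4), (40, 18, 22, 4), (40, 20, 9, 4), (40, 28, 23, 4)}.
Projecting to C, G, F: {(12, 27, 40), (18, 22, 40), (20, 9, 40), (28, 23, 40)}
Filtering on G < 15 leaves {(15, 2, 36), (21, 9, 37), (3, 14, 7)}.
Taking the difference: {(12, 27, 40), (18, 22, 40), (20, 9, 40), (28, 23, 40)}
Projecting to G, F: {(22, 40), (23, 40), (27, 40), (9, 40)}

{(22, 40), (23, 40), (27, 40), (9, 40)}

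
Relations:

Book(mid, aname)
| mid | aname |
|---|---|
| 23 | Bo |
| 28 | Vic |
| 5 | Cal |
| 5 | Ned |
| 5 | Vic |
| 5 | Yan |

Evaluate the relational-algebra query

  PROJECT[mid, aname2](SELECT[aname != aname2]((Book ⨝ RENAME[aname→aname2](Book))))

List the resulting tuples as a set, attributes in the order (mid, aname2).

{(5, Cal), (5, Ned), (5, Vic), (5, Yan)}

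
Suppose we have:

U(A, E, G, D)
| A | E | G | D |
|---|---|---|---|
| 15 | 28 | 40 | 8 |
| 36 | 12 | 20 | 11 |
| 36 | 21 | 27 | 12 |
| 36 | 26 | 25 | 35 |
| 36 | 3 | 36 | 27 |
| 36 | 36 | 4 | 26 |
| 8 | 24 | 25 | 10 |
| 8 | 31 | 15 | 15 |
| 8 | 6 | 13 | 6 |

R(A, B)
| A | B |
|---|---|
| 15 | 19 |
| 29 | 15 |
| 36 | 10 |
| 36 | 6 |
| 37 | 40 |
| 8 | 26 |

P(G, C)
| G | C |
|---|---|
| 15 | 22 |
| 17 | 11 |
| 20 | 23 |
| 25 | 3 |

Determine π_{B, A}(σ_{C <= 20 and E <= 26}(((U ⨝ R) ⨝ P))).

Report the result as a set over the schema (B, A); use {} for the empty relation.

Joining U and R on A yields {(15, 28, 40, 8, 19), (36, 12, 20, 11, 10), (36, 12, 20, 11, 6), (36, 21, 27, 12, 10), (36, 21, 27, 12, 6), (36, 26, 25, 35, 10), (36, 26, 25, 35, 6), (36, 3, 36, 27, 10), (36, 3, 36, 27, 6), (36, 36, 4, 26, 10), (36, 36, 4, 26, 6), (8, 24, 25, 10, 26), (8, 31, 15, 15, 26), (8, 6, 13, 6, 26)}.
Joining (U ⨝ R) and P on G yields {(36, 12, 20, 11, 10, 23), (36, 12, 20, 11, 6, 23), (36, 26, 25, 35, 10, 3), (36, 26, 25, 35, 6, 3), (8, 24, 25, 10, 26, 3), (8, 31, 15, 15, 26, 22)}.
Apply σ_{C <= 20 and E <= 26}; surviving tuples: {(36, 26, 25, 35, 10, 3), (36, 26, 25, 35, 6, 3), (8, 24, 25, 10, 26, 3)}
Projecting to B, A: {(10, 36), (26, 8), (6, 36)}

{(10, 36), (26, 8), (6, 36)}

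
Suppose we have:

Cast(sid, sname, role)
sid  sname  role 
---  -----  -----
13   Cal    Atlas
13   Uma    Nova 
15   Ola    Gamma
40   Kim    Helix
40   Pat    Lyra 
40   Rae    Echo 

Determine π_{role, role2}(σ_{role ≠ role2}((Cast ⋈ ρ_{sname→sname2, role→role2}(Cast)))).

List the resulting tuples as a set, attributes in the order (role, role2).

{(Atlas, Nova), (Echo, Helix), (Echo, Lyra), (Helix, Echo), (Helix, Lyra), (Lyra, Echo), (Lyra, Helix), (Nova, Atlas)}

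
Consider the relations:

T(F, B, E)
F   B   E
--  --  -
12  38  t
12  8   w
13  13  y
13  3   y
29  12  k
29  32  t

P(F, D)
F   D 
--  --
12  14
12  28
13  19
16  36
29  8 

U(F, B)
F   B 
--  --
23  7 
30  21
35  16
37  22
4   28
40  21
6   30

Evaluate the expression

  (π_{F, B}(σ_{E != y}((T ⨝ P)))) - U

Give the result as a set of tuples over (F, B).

{(12, 38), (12, 8), (29, 12), (29, 32)}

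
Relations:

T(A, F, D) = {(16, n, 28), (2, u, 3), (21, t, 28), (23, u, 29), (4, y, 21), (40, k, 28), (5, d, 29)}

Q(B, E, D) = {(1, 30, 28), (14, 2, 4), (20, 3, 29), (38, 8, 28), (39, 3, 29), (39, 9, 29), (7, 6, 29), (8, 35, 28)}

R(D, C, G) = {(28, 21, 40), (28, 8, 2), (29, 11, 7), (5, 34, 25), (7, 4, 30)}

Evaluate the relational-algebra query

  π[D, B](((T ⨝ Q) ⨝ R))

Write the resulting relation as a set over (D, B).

Joining T and Q on D yields {(16, n, 28, 1, 30), (16, n, 28, 38, 8), (16, n, 28, 8, 35), (21, t, 28, 1, 30), (21, t, 28, 38, 8), (21, t, 28, 8, 35), (23, u, 29, 20, 3), (23, u, 29, 39, 3), (23, u, 29, 39, 9), (23, u, 29, 7, 6), (40, k, 28, 1, 30), (40, k, 28, 38, 8), (40, k, 28, 8, 35), (5, d, 29, 20, 3), (5, d, 29, 39, 3), (5, d, 29, 39, 9), (5, d, 29, 7, 6)}.
Joining (T ⨝ Q) and R on D yields {(16, n, 28, 1, 30, 21, 40), (16, n, 28, 1, 30, 8, 2), (16, n, 28, 38, 8, 21, 40), (16, n, 28, 38, 8, 8, 2), (16, n, 28, 8, 35, 21, 40), (16, n, 28, 8, 35, 8, 2), (21, t, 28, 1, 30, 21, 40), (21, t, 28, 1, 30, 8, 2), (21, t, 28, 38, 8, 21, 40), (21, t, 28, 38, 8, 8, 2), (21, t, 28, 8, 35, 21, 40), (21, t, 28, 8, 35, 8, 2), (23, u, 29, 20, 3, 11, 7), (23, u, 29, 39, 3, 11, 7), (23, u, 29, 39, 9, 11, 7), (23, u, 29, 7, 6, 11, 7), (40, k, 28, 1, 30, 21, 40), (40, k, 28, 1, 30, 8, 2), (40, k, 28, 38, 8, 21, 40), (40, k, 28, 38, 8, 8, 2), (40, k, 28, 8, 35, 21, 40), (40, k, 28, 8, 35, 8, 2), (5, d, 29, 20, 3, 11, 7), (5, d, 29, 39, 3, 11, 7), (5, d, 29, 39, 9, 11, 7), (5, d, 29, 7, 6, 11, 7)}.
Keep only column(s) D, B (20 duplicate(s) eliminated): {(28, 1), (28, 38), (28, 8), (29, 20), (29, 39), (29, 7)}

{(28, 1), (28, 38), (28, 8), (29, 20), (29, 39), (29, 7)}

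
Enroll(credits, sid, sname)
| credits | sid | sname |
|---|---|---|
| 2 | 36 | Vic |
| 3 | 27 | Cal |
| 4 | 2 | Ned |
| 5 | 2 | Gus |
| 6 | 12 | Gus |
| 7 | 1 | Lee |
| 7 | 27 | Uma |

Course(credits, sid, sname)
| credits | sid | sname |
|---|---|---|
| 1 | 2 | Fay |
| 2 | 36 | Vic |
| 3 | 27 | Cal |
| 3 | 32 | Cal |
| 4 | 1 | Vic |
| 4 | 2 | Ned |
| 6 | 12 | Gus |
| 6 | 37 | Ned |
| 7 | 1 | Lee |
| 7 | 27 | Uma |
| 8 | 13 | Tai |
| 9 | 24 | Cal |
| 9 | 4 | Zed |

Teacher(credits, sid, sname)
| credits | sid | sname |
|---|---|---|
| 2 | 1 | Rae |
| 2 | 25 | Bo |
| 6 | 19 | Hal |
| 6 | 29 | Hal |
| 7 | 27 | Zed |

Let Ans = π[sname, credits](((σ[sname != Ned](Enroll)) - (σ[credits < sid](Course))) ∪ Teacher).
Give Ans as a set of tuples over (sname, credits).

Selection sname != Ned: {(2, 36, Vic), (3, 27, Cal), (5, 2, Gus), (6, 12, Gus), (7, 1, Lee), (7, 27, Uma)}
Selection credits < sid: {(1, 2, Fay), (2, 36, Vic), (3, 27, Cal), (3, 32, Cal), (6, 12, Gus), (6, 37, Ned), (7, 27, Uma), (8, 13, Tai), (9, 24, Cal)}
Taking the difference: {(5, 2, Gus), (7, 1, Lee)}
Taking the union: {(2, 1, Rae), (2, 25, Bo), (5, 2, Gus), (6, 19, Hal), (6, 29, Hal), (7, 1, Lee), (7, 27, Zed)}
π_{sname, credits} gives {(Bo, 2), (Gus, 5), (Hal, 6), (Lee, 7), (Rae, 2), (Zed, 7)} (1 duplicate(s) eliminated).

{(Bo, 2), (Gus, 5), (Hal, 6), (Lee, 7), (Rae, 2), (Zed, 7)}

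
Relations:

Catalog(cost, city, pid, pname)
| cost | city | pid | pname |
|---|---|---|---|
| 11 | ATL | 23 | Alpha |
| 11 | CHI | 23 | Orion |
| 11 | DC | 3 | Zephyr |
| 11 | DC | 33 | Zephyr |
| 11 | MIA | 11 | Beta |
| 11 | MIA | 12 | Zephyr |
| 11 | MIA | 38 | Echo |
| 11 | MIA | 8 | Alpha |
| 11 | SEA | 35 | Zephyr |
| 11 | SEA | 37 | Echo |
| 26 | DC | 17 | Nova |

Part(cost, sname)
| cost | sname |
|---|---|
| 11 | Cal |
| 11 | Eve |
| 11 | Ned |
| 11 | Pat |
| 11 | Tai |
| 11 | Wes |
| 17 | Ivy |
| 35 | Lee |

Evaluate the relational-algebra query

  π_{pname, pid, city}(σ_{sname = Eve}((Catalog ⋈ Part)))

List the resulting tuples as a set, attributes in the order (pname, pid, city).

Catalog ⋈ Part (natural join on cost): {(11, ATL, 23, Alpha, Cal), (11, ATL, 23, Alpha, Eve), (11, ATL, 23, Alpha, Ned), (11, ATL, 23, Alpha, Pat), (11, ATL, 23, Alpha, Tai), (11, ATL, 23, Alpha, Wes), (11, CHI, 23, Orion, Cal), (11, CHI, 23, Orion, Eve), (11, CHI, 23, Orion, Ned), (11, CHI, 23, Orion, Pat), (11, CHI, 23, Orion, Tai), (11, CHI, 23, Orion, Wes), (11, DC, 3, Zephyr, Cal), (11, DC, 3, Zephyr, Eve), (11, DC, 3, Zephyr, Ned), (11, DC, 3, Zephyr, Pat), (11, DC, 3, Zephyr, Tai), (11, DC, 3, Zephyr, Wes), (11, DC, 33, Zephyr, Cal), (11, DC, 33, Zephyr, Eve), (11, DC, 33, Zephyr, Ned), (11, DC, 33, Zephyr, Pat), (11, DC, 33, Zephyr, Tai), (11, DC, 33, Zephyr, Wes), (11, MIA, 11, Beta, Cal), (11, MIA, 11, Beta, Eve), (11, MIA, 11, Beta, Ned), (11, MIA, 11, Beta, Pat), (11, MIA, 11, Beta, Tai), (11, MIA, 11, Beta, Wes), (11, MIA, 12, Zephyr, Cal), (11, MIA, 12, Zephyr, Eve), (11, MIA, 12, Zephyr, Ned), (11, MIA, 12, Zephyr, Pat), (11, MIA, 12, Zephyr, Tai), (11, MIA, 12, Zephyr, Wes), (11, MIA, 38, Echo, Cal), (11, MIA, 38, Echo, Eve), (11, MIA, 38, Echo, Ned), (11, MIA, 38, Echo, Pat), (11, MIA, 38, Echo, Tai), (11, MIA, 38, Echo, Wes), (11, MIA, 8, Alpha, Cal), (11, MIA, 8, Alpha, Eve), (11, MIA, 8, Alpha, Ned), (11, MIA, 8, Alpha, Pat), (11, MIA, 8, Alpha, Tai), (11, MIA, 8, Alpha, Wes), (11, SEA, 35, Zephyr, Cal), (11, SEA, 35, Zephyr, Eve), (11, SEA, 35, Zephyr, Ned), (11, SEA, 35, Zephyr, Pat), (11, SEA, 35, Zephyr, Tai), (11, SEA, 35, Zephyr, Wes), (11, SEA, 37, Echo, Cal), (11, SEA, 37, Echo, Eve), (11, SEA, 37, Echo, Ned), (11, SEA, 37, Echo, Pat), (11, SEA, 37, Echo, Tai), (11, SEA, 37, Echo, Wes)}
Filtering on sname = Eve leaves {(11, ATL, 23, Alpha, Eve), (11, CHI, 23, Orion, Eve), (11, DC, 3, Zephyr, Eve), (11, DC, 33, Zephyr, Eve), (11, MIA, 11, Beta, Eve), (11, MIA, 12, Zephyr, Eve), (11, MIA, 38, Echo, Eve), (11, MIA, 8, Alpha, Eve), (11, SEA, 35, Zephyr, Eve), (11, SEA, 37, Echo, Eve)}.
π_{pname, pid, city} gives {(Alpha, 23, ATL), (Alpha, 8, MIA), (Beta, 11, MIA), (Echo, 37, SEA), (Echo, 38, MIA), (Orion, 23, CHI), (Zephyr, 12, MIA), (Zephyr, 3, DC), (Zephyr, 33, DC), (Zephyr, 35, SEA)}.

{(Alpha, 23, ATL), (Alpha, 8, MIA), (Beta, 11, MIA), (Echo, 37, SEA), (Echo, 38, MIA), (Orion, 23, CHI), (Zephyr, 12, MIA), (Zephyr, 3, DC), (Zephyr, 33, DC), (Zephyr, 35, SEA)}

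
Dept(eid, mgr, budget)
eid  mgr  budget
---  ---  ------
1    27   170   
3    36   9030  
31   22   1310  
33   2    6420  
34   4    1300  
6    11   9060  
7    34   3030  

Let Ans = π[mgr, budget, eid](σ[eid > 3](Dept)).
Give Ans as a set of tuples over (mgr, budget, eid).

{(11, 9060, 6), (2, 6420, 33), (22, 1310, 31), (34, 3030, 7), (4, 1300, 34)}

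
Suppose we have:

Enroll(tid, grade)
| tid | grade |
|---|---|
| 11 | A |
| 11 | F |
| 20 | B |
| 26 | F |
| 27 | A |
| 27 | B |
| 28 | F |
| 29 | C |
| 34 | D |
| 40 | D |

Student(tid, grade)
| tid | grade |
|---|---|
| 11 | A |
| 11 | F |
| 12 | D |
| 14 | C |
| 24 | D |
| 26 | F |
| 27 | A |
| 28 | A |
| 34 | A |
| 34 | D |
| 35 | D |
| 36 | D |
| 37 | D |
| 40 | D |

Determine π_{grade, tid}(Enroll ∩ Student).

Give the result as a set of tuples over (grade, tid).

{(A, 11), (A, 27), (D, 34), (D, 40), (F, 11), (F, 26)}

Taking the intersection: {(11, A), (11, F), (26, F), (27, A), (34, D), (40, D)}
π[grade, tid]: project onto (grade, tid) → {(A, 11), (A, 27), (D, 34), (D, 40), (F, 11), (F, 26)}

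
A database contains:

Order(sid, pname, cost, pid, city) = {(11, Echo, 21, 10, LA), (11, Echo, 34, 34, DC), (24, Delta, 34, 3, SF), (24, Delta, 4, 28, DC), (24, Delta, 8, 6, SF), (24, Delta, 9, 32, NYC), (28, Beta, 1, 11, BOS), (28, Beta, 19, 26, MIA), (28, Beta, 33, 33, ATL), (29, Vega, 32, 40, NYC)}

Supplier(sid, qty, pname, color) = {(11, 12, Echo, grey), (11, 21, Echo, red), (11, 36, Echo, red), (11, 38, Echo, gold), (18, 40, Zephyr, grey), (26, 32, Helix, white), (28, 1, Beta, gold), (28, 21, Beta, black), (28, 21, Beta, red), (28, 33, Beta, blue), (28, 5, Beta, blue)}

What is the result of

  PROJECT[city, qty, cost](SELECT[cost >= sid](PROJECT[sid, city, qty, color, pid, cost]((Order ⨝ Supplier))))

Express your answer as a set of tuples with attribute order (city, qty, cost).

{(ATL, 1, 33), (ATL, 21, 33), (ATL, 33, 33), (ATL, 5, 33), (DC, 12, 34), (DC, 21, 34), (DC, 36, 34), (DC, 38, 34), (LA, 12, 21), (LA, 21, 21), (LA, 36, 21), (LA, 38, 21)}

Natural join on sid, pname: {(11, Echo, 21, 10, LA, 12, grey), (11, Echo, 21, 10, LA, 21, red), (11, Echo, 21, 10, LA, 36, red), (11, Echo, 21, 10, LA, 38, gold), (11, Echo, 34, 34, DC, 12, grey), (11, Echo, 34, 34, DC, 21, red), (11, Echo, 34, 34, DC, 36, red), (11, Echo, 34, 34, DC, 38, gold), (28, Beta, 1, 11, BOS, 1, gold), (28, Beta, 1, 11, BOS, 21, black), (28, Beta, 1, 11, BOS, 21, red), (28, Beta, 1, 11, BOS, 33, blue), (28, Beta, 1, 11, BOS, 5, blue), (28, Beta, 19, 26, MIA, 1, gold), (28, Beta, 19, 26, MIA, 21, black), (28, Beta, 19, 26, MIA, 21, red), (28, Beta, 19, 26, MIA, 33, blue), (28, Beta, 19, 26, MIA, 5, blue), (28, Beta, 33, 33, ATL, 1, gold), (28, Beta, 33, 33, ATL, 21, black), (28, Beta, 33, 33, ATL, 21, red), (28, Beta, 33, 33, ATL, 33, blue), (28, Beta, 33, 33, ATL, 5, blue)}
Projecting to sid, city, qty, color, pid, cost: {(11, DC, 12, grey, 34, 34), (11, DC, 21, red, 34, 34), (11, DC, 36, red, 34, 34), (11, DC, 38, gold, 34, 34), (11, LA, 12, grey, 10, 21), (11, LA, 21, red, 10, 21), (11, LA, 36, red, 10, 21), (11, LA, 38, gold, 10, 21), (28, ATL, 1, gold, 33, 33), (28, ATL, 21, black, 33, 33), (28, ATL, 21, red, 33, 33), (28, ATL, 33, blue, 33, 33), (28, ATL, 5, blue, 33, 33), (28, BOS, 1, gold, 11, 1), (28, BOS, 21, black, 11, 1), (28, BOS, 21, red, 11, 1), (28, BOS, 33, blue, 11, 1), (28, BOS, 5, blue, 11, 1), (28, MIA, 1, gold, 26, 19), (28, MIA, 21, black, 26, 19), (28, MIA, 21, red, 26, 19), (28, MIA, 33, blue, 26, 19), (28, MIA, 5, blue, 26, 19)}
Selection cost >= sid: {(11, DC, 12, grey, 34, 34), (11, DC, 21, red, 34, 34), (11, DC, 36, red, 34, 34), (11, DC, 38, gold, 34, 34), (11, LA, 12, grey, 10, 21), (11, LA, 21, red, 10, 21), (11, LA, 36, red, 10, 21), (11, LA, 38, gold, 10, 21), (28, ATL, 1, gold, 33, 33), (28, ATL, 21, black, 33, 33), (28, ATL, 21, red, 33, 33), (28, ATL, 33, blue, 33, 33), (28, ATL, 5, blue, 33, 33)}
Projecting to city, qty, cost (1 duplicate(s) eliminated): {(ATL, 1, 33), (ATL, 21, 33), (ATL, 33, 33), (ATL, 5, 33), (DC, 12, 34), (DC, 21, 34), (DC, 36, 34), (DC, 38, 34), (LA, 12, 21), (LA, 21, 21), (LA, 36, 21), (LA, 38, 21)}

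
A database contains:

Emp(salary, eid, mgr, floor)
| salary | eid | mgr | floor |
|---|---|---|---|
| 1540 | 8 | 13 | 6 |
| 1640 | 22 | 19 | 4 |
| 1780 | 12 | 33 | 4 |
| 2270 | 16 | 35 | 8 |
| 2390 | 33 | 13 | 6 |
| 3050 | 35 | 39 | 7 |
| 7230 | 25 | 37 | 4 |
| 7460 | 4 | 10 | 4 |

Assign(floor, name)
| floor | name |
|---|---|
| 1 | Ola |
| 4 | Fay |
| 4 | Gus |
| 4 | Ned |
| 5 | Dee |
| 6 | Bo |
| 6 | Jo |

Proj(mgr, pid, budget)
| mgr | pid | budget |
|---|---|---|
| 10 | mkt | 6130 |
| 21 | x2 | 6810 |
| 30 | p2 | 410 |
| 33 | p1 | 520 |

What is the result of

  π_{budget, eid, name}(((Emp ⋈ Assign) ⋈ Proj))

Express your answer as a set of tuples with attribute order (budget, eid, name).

{(520, 12, Fay), (520, 12, Gus), (520, 12, Ned), (6130, 4, Fay), (6130, 4, Gus), (6130, 4, Ned)}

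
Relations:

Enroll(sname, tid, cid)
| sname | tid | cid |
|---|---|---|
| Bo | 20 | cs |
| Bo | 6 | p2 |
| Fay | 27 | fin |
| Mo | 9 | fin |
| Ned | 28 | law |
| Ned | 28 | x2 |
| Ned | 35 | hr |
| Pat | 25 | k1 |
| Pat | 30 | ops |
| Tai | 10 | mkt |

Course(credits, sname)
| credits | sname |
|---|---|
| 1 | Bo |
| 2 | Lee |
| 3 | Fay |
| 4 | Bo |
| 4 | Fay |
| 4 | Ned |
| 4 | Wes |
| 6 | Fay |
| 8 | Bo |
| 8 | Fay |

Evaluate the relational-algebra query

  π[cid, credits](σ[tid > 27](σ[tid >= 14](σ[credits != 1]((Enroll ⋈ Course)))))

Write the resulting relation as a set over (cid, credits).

Natural join on sname: {(Bo, 20, cs, 1), (Bo, 20, cs, 4), (Bo, 20, cs, 8), (Bo, 6, p2, 1), (Bo, 6, p2, 4), (Bo, 6, p2, 8), (Fay, 27, fin, 3), (Fay, 27, fin, 4), (Fay, 27, fin, 6), (Fay, 27, fin, 8), (Ned, 28, law, 4), (Ned, 28, x2, 4), (Ned, 35, hr, 4)}
Selection credits != 1: {(Bo, 20, cs, 4), (Bo, 20, cs, 8), (Bo, 6, p2, 4), (Bo, 6, p2, 8), (Fay, 27, fin, 3), (Fay, 27, fin, 4), (Fay, 27, fin, 6), (Fay, 27, fin, 8), (Ned, 28, law, 4), (Ned, 28, x2, 4), (Ned, 35, hr, 4)}
Selection tid >= 14: {(Bo, 20, cs, 4), (Bo, 20, cs, 8), (Fay, 27, fin, 3), (Fay, 27, fin, 4), (Fay, 27, fin, 6), (Fay, 27, fin, 8), (Ned, 28, law, 4), (Ned, 28, x2, 4), (Ned, 35, hr, 4)}
Selection tid > 27: {(Ned, 28, law, 4), (Ned, 28, x2, 4), (Ned, 35, hr, 4)}
π[cid, credits]: project onto (cid, credits) → {(hr, 4), (law, 4), (x2, 4)}

{(hr, 4), (law, 4), (x2, 4)}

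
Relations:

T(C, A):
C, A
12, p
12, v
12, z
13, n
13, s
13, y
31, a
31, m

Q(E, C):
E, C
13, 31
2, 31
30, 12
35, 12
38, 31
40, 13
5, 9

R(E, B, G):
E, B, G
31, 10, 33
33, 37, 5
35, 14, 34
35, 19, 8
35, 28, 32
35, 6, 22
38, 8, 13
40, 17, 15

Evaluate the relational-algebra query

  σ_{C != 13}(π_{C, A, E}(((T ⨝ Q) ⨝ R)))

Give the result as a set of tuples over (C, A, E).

{(12, p, 35), (12, v, 35), (12, z, 35), (31, a, 38), (31, m, 38)}

Natural join on C: {(12, p, 30), (12, p, 35), (12, v, 30), (12, v, 35), (12, z, 30), (12, z, 35), (13, n, 40), (13, s, 40), (13, y, 40), (31, a, 13), (31, a, 2), (31, a, 38), (31, m, 13), (31, m, 2), (31, m, 38)}
Natural join on E: {(12, p, 35, 14, 34), (12, p, 35, 19, 8), (12, p, 35, 28, 32), (12, p, 35, 6, 22), (12, v, 35, 14, 34), (12, v, 35, 19, 8), (12, v, 35, 28, 32), (12, v, 35, 6, 22), (12, z, 35, 14, 34), (12, z, 35, 19, 8), (12, z, 35, 28, 32), (12, z, 35, 6, 22), (13, n, 40, 17, 15), (13, s, 40, 17, 15), (13, y, 40, 17, 15), (31, a, 38, 8, 13), (31, m, 38, 8, 13)}
π_{C, A, E} gives {(12, p, 35), (12, v, 35), (12, z, 35), (13, n, 40), (13, s, 40), (13, y, 40), (31, a, 38), (31, m, 38)} (9 duplicate(s) eliminated).
Apply σ_{C != 13}; surviving tuples: {(12, p, 35), (12, v, 35), (12, z, 35), (31, a, 38), (31, m, 38)}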